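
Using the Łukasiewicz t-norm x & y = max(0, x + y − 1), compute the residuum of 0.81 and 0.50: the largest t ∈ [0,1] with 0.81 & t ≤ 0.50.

The residuum of the Łukasiewicz t-norm gives the supremum: min(1, 1 − 0.81 + 0.50).
1 − 0.81 + 0.50 = 0.69, so t = min(1, 0.69) = 0.69.
Check: 0.81 & 0.69 = max(0, 0.50) = 0.50 ≤ 0.50.

0.69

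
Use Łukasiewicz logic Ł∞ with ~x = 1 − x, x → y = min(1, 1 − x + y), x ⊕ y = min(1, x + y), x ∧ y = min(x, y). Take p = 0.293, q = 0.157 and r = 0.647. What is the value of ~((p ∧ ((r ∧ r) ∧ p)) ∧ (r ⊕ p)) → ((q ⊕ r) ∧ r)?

r ∧ r = min(0.647, 0.647) = 0.647
(r ∧ r) ∧ p = min(0.647, 0.293) = 0.293
p ∧ ((r ∧ r) ∧ p) = min(0.293, 0.293) = 0.293
r ⊕ p = min(1, 0.647 + 0.293) = min(1, 0.940) = 0.940
(p ∧ ((r ∧ r) ∧ p)) ∧ (r ⊕ p) = min(0.293, 0.940) = 0.293
~((p ∧ ((r ∧ r) ∧ p)) ∧ (r ⊕ p)) = 1 − 0.293 = 0.707
q ⊕ r = min(1, 0.157 + 0.647) = min(1, 0.804) = 0.804
(q ⊕ r) ∧ r = min(0.804, 0.647) = 0.647
~((p ∧ ((r ∧ r) ∧ p)) ∧ (r ⊕ p)) → ((q ⊕ r) ∧ r) = min(1, 1 − 0.707 + 0.647) = min(1, 0.940) = 0.940

0.940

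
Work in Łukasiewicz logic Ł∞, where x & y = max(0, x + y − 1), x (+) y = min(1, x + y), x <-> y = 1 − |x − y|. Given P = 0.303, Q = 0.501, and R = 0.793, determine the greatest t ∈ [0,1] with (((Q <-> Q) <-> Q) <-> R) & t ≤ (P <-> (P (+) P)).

0.989

Q <-> Q = 1 − |0.501 − 0.501| = 1 − 0.000 = 1.000
(Q <-> Q) <-> Q = 1 − |1.000 − 0.501| = 1 − 0.499 = 0.501
((Q <-> Q) <-> Q) <-> R = 1 − |0.501 − 0.793| = 1 − 0.292 = 0.708
So the left factor is ((Q <-> Q) <-> Q) <-> R = 0.708.
P (+) P = min(1, 0.303 + 0.303) = min(1, 0.606) = 0.606
P <-> (P (+) P) = 1 − |0.303 − 0.606| = 1 − 0.303 = 0.697
So the right-hand bound is P <-> (P (+) P) = 0.697.
The residuum of the Łukasiewicz t-norm gives the supremum: min(1, 1 − 0.708 + 0.697).
1 − 0.708 + 0.697 = 0.989, so t = min(1, 0.989) = 0.989.
Check: 0.708 & 0.989 = max(0, 0.697) = 0.697 ≤ 0.697.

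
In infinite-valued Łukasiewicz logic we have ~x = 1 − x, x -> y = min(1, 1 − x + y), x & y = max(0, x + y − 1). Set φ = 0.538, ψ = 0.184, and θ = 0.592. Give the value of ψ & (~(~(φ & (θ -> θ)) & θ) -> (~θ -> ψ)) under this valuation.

θ -> θ = min(1, 1 − 0.592 + 0.592) = min(1, 1.000) = 1.000
φ & (θ -> θ) = max(0, 0.538 + 1.000 − 1) = max(0, 0.538) = 0.538
~(φ & (θ -> θ)) = 1 − 0.538 = 0.462
~(φ & (θ -> θ)) & θ = max(0, 0.462 + 0.592 − 1) = max(0, 0.054) = 0.054
~(~(φ & (θ -> θ)) & θ) = 1 − 0.054 = 0.946
~θ = 1 − 0.592 = 0.408
~θ -> ψ = min(1, 1 − 0.408 + 0.184) = min(1, 0.776) = 0.776
~(~(φ & (θ -> θ)) & θ) -> (~θ -> ψ) = min(1, 1 − 0.946 + 0.776) = min(1, 0.830) = 0.830
ψ & (~(~(φ & (θ -> θ)) & θ) -> (~θ -> ψ)) = max(0, 0.184 + 0.830 − 1) = max(0, 0.014) = 0.014

0.014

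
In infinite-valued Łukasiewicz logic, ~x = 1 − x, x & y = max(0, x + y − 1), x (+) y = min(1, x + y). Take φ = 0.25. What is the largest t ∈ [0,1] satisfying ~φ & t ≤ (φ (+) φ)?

~φ = 1 − 0.25 = 0.75
So the left factor is ~φ = 0.75.
φ (+) φ = min(1, 0.25 + 0.25) = min(1, 0.50) = 0.50
So the right-hand bound is φ (+) φ = 0.50.
The residuum of the Łukasiewicz t-norm gives the supremum: min(1, 1 − 0.75 + 0.50).
1 − 0.75 + 0.50 = 0.75, so t = min(1, 0.75) = 0.75.
Check: 0.75 & 0.75 = max(0, 0.50) = 0.50 ≤ 0.50.

0.75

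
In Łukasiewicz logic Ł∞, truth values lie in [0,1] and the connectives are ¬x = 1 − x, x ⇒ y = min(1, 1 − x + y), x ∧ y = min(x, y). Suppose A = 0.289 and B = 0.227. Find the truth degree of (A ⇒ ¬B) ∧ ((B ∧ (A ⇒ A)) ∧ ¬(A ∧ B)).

¬B = 1 − 0.227 = 0.773
A ⇒ ¬B = min(1, 1 − 0.289 + 0.773) = min(1, 1.484) = 1.000
A ⇒ A = min(1, 1 − 0.289 + 0.289) = min(1, 1.000) = 1.000
B ∧ (A ⇒ A) = min(0.227, 1.000) = 0.227
A ∧ B = min(0.289, 0.227) = 0.227
¬(A ∧ B) = 1 − 0.227 = 0.773
(B ∧ (A ⇒ A)) ∧ ¬(A ∧ B) = min(0.227, 0.773) = 0.227
(A ⇒ ¬B) ∧ ((B ∧ (A ⇒ A)) ∧ ¬(A ∧ B)) = min(1.000, 0.227) = 0.227

0.227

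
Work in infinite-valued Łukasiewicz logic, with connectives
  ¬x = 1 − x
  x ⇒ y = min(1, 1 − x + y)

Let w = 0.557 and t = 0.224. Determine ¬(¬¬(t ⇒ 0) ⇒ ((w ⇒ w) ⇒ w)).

t ⇒ 0 = min(1, 1 − 0.224 + 0.000) = min(1, 0.776) = 0.776
¬(t ⇒ 0) = 1 − 0.776 = 0.224
¬¬(t ⇒ 0) = 1 − 0.224 = 0.776
w ⇒ w = min(1, 1 − 0.557 + 0.557) = min(1, 1.000) = 1.000
(w ⇒ w) ⇒ w = min(1, 1 − 1.000 + 0.557) = min(1, 0.557) = 0.557
¬¬(t ⇒ 0) ⇒ ((w ⇒ w) ⇒ w) = min(1, 1 − 0.776 + 0.557) = min(1, 0.781) = 0.781
¬(¬¬(t ⇒ 0) ⇒ ((w ⇒ w) ⇒ w)) = 1 − 0.781 = 0.219

0.219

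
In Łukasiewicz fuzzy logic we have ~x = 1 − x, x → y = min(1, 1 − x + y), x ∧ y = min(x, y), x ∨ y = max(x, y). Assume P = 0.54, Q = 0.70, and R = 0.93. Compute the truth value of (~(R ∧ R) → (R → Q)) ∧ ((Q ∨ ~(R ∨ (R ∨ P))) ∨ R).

0.93

R ∧ R = min(0.93, 0.93) = 0.93
~(R ∧ R) = 1 − 0.93 = 0.07
R → Q = min(1, 1 − 0.93 + 0.70) = min(1, 0.77) = 0.77
~(R ∧ R) → (R → Q) = min(1, 1 − 0.07 + 0.77) = min(1, 1.70) = 1.00
R ∨ P = max(0.93, 0.54) = 0.93
R ∨ (R ∨ P) = max(0.93, 0.93) = 0.93
~(R ∨ (R ∨ P)) = 1 − 0.93 = 0.07
Q ∨ ~(R ∨ (R ∨ P)) = max(0.70, 0.07) = 0.70
(Q ∨ ~(R ∨ (R ∨ P))) ∨ R = max(0.70, 0.93) = 0.93
(~(R ∧ R) → (R → Q)) ∧ ((Q ∨ ~(R ∨ (R ∨ P))) ∨ R) = min(1.00, 0.93) = 0.93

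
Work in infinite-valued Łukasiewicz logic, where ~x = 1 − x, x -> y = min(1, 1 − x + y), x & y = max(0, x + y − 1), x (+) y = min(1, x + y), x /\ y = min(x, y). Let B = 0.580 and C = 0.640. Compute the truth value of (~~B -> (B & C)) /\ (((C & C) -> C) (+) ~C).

0.640

~B = 1 − 0.580 = 0.420
~~B = 1 − 0.420 = 0.580
B & C = max(0, 0.580 + 0.640 − 1) = max(0, 0.220) = 0.220
~~B -> (B & C) = min(1, 1 − 0.580 + 0.220) = min(1, 0.640) = 0.640
C & C = max(0, 0.640 + 0.640 − 1) = max(0, 0.280) = 0.280
(C & C) -> C = min(1, 1 − 0.280 + 0.640) = min(1, 1.360) = 1.000
~C = 1 − 0.640 = 0.360
((C & C) -> C) (+) ~C = min(1, 1.000 + 0.360) = min(1, 1.360) = 1.000
(~~B -> (B & C)) /\ (((C & C) -> C) (+) ~C) = min(0.640, 1.000) = 0.640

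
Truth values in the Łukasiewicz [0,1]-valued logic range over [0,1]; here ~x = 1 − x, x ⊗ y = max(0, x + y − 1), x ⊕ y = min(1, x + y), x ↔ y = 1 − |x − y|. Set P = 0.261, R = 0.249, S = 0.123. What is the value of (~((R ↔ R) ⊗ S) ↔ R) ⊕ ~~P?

R ↔ R = 1 − |0.249 − 0.249| = 1 − 0.000 = 1.000
(R ↔ R) ⊗ S = max(0, 1.000 + 0.123 − 1) = max(0, 0.123) = 0.123
~((R ↔ R) ⊗ S) = 1 − 0.123 = 0.877
~((R ↔ R) ⊗ S) ↔ R = 1 − |0.877 − 0.249| = 1 − 0.628 = 0.372
~P = 1 − 0.261 = 0.739
~~P = 1 − 0.739 = 0.261
(~((R ↔ R) ⊗ S) ↔ R) ⊕ ~~P = min(1, 0.372 + 0.261) = min(1, 0.633) = 0.633

0.633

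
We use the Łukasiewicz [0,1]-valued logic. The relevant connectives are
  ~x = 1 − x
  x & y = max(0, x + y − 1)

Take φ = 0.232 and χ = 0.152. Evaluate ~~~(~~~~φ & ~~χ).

1.000

~φ = 1 − 0.232 = 0.768
~~φ = 1 − 0.768 = 0.232
~~~φ = 1 − 0.232 = 0.768
~~~~φ = 1 − 0.768 = 0.232
~χ = 1 − 0.152 = 0.848
~~χ = 1 − 0.848 = 0.152
~~~~φ & ~~χ = max(0, 0.232 + 0.152 − 1) = max(0, -0.616) = 0.000
~(~~~~φ & ~~χ) = 1 − 0.000 = 1.000
~~(~~~~φ & ~~χ) = 1 − 1.000 = 0.000
~~~(~~~~φ & ~~χ) = 1 − 0.000 = 1.000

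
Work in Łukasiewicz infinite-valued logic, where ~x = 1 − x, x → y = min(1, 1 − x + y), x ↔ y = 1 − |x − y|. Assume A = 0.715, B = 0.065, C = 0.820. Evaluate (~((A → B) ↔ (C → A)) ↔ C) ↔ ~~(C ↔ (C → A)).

A → B = min(1, 1 − 0.715 + 0.065) = min(1, 0.350) = 0.350
C → A = min(1, 1 − 0.820 + 0.715) = min(1, 0.895) = 0.895
(A → B) ↔ (C → A) = 1 − |0.350 − 0.895| = 1 − 0.545 = 0.455
~((A → B) ↔ (C → A)) = 1 − 0.455 = 0.545
~((A → B) ↔ (C → A)) ↔ C = 1 − |0.545 − 0.820| = 1 − 0.275 = 0.725
C ↔ (C → A) = 1 − |0.820 − 0.895| = 1 − 0.075 = 0.925
~(C ↔ (C → A)) = 1 − 0.925 = 0.075
~~(C ↔ (C → A)) = 1 − 0.075 = 0.925
(~((A → B) ↔ (C → A)) ↔ C) ↔ ~~(C ↔ (C → A)) = 1 − |0.725 − 0.925| = 1 − 0.200 = 0.800

0.800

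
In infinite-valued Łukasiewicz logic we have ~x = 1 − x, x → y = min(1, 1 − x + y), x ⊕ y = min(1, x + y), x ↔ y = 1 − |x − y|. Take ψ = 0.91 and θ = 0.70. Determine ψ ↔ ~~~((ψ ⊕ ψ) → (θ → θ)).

0.09

ψ ⊕ ψ = min(1, 0.91 + 0.91) = min(1, 1.82) = 1.00
θ → θ = min(1, 1 − 0.70 + 0.70) = min(1, 1.00) = 1.00
(ψ ⊕ ψ) → (θ → θ) = min(1, 1 − 1.00 + 1.00) = min(1, 1.00) = 1.00
~((ψ ⊕ ψ) → (θ → θ)) = 1 − 1.00 = 0.00
~~((ψ ⊕ ψ) → (θ → θ)) = 1 − 0.00 = 1.00
~~~((ψ ⊕ ψ) → (θ → θ)) = 1 − 1.00 = 0.00
ψ ↔ ~~~((ψ ⊕ ψ) → (θ → θ)) = 1 − |0.91 − 0.00| = 1 − 0.91 = 0.09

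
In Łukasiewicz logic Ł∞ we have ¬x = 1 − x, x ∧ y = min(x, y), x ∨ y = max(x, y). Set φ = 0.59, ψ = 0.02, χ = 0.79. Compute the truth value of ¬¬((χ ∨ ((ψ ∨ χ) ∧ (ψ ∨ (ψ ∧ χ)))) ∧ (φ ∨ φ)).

ψ ∨ χ = max(0.02, 0.79) = 0.79
ψ ∧ χ = min(0.02, 0.79) = 0.02
ψ ∨ (ψ ∧ χ) = max(0.02, 0.02) = 0.02
(ψ ∨ χ) ∧ (ψ ∨ (ψ ∧ χ)) = min(0.79, 0.02) = 0.02
χ ∨ ((ψ ∨ χ) ∧ (ψ ∨ (ψ ∧ χ))) = max(0.79, 0.02) = 0.79
φ ∨ φ = max(0.59, 0.59) = 0.59
(χ ∨ ((ψ ∨ χ) ∧ (ψ ∨ (ψ ∧ χ)))) ∧ (φ ∨ φ) = min(0.79, 0.59) = 0.59
¬((χ ∨ ((ψ ∨ χ) ∧ (ψ ∨ (ψ ∧ χ)))) ∧ (φ ∨ φ)) = 1 − 0.59 = 0.41
¬¬((χ ∨ ((ψ ∨ χ) ∧ (ψ ∨ (ψ ∧ χ)))) ∧ (φ ∨ φ)) = 1 − 0.41 = 0.59

0.59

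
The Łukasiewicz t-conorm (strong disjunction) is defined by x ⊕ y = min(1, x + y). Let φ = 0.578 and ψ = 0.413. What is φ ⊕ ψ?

0.991

φ ⊕ ψ = min(1, 0.578 + 0.413) = min(1, 0.991) = 0.991
For comparison, the Gödel t-conorm max(x, y) would give 0.578.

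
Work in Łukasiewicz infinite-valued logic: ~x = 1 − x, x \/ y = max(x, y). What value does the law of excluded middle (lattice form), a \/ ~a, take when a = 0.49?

0.51

~a = 1 − 0.49 = 0.51
a \/ ~a = max(0.49, 0.51) = 0.51
(The value 0.51 < 1 shows this instance is not satisfied; not a Ł∞-tautology — its value is max(a, 1−a).)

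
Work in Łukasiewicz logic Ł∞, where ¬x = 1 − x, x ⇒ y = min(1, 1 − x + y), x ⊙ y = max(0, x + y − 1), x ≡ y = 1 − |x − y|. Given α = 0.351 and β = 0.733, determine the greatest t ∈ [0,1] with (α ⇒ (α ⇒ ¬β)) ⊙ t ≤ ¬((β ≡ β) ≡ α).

0.649

¬β = 1 − 0.733 = 0.267
α ⇒ ¬β = min(1, 1 − 0.351 + 0.267) = min(1, 0.916) = 0.916
α ⇒ (α ⇒ ¬β) = min(1, 1 − 0.351 + 0.916) = min(1, 1.565) = 1.000
So the left factor is α ⇒ (α ⇒ ¬β) = 1.000.
β ≡ β = 1 − |0.733 − 0.733| = 1 − 0.000 = 1.000
(β ≡ β) ≡ α = 1 − |1.000 − 0.351| = 1 − 0.649 = 0.351
¬((β ≡ β) ≡ α) = 1 − 0.351 = 0.649
So the right-hand bound is ¬((β ≡ β) ≡ α) = 0.649.
The residuum of the Łukasiewicz t-norm gives the supremum: min(1, 1 − 1.000 + 0.649).
1 − 1.000 + 0.649 = 0.649, so t = min(1, 0.649) = 0.649.
Check: 1.000 ⊙ 0.649 = max(0, 0.649) = 0.649 ≤ 0.649.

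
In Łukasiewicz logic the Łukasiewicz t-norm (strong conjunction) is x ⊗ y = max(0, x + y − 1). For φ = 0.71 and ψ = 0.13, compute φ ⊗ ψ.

0.00

φ ⊗ ψ = max(0, 0.71 + 0.13 − 1) = max(0, -0.16) = 0.00
For comparison, the Gödel (minimum) t-norm min(x, y) would give 0.13.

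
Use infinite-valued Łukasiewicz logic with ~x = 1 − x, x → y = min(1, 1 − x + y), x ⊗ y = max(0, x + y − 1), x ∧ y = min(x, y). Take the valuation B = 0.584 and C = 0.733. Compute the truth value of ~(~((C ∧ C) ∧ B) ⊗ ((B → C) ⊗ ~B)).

C ∧ C = min(0.733, 0.733) = 0.733
(C ∧ C) ∧ B = min(0.733, 0.584) = 0.584
~((C ∧ C) ∧ B) = 1 − 0.584 = 0.416
B → C = min(1, 1 − 0.584 + 0.733) = min(1, 1.149) = 1.000
~B = 1 − 0.584 = 0.416
(B → C) ⊗ ~B = max(0, 1.000 + 0.416 − 1) = max(0, 0.416) = 0.416
~((C ∧ C) ∧ B) ⊗ ((B → C) ⊗ ~B) = max(0, 0.416 + 0.416 − 1) = max(0, -0.168) = 0.000
~(~((C ∧ C) ∧ B) ⊗ ((B → C) ⊗ ~B)) = 1 − 0.000 = 1.000

1.000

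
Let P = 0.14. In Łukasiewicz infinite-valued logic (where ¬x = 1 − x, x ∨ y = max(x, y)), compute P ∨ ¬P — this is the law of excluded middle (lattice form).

0.86

¬P = 1 − 0.14 = 0.86
P ∨ ¬P = max(0.14, 0.86) = 0.86
(The value 0.86 < 1 shows this instance is not satisfied; not a Ł∞-tautology — its value is max(a, 1−a).)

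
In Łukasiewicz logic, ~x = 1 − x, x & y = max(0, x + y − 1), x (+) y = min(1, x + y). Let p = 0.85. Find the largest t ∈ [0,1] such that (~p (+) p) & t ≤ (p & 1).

~p = 1 − 0.85 = 0.15
~p (+) p = min(1, 0.15 + 0.85) = min(1, 1.00) = 1.00
So the left factor is ~p (+) p = 1.00.
p & 1 = max(0, 0.85 + 1.00 − 1) = max(0, 0.85) = 0.85
So the right-hand bound is p & 1 = 0.85.
The residuum of the Łukasiewicz t-norm gives the supremum: min(1, 1 − 1.00 + 0.85).
1 − 1.00 + 0.85 = 0.85, so t = min(1, 0.85) = 0.85.
Check: 1.00 & 0.85 = max(0, 0.85) = 0.85 ≤ 0.85.

0.85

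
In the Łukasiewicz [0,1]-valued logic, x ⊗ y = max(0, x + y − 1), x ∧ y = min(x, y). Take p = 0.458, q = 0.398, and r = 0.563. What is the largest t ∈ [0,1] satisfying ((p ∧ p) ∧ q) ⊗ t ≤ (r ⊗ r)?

0.728

p ∧ p = min(0.458, 0.458) = 0.458
(p ∧ p) ∧ q = min(0.458, 0.398) = 0.398
So the left factor is (p ∧ p) ∧ q = 0.398.
r ⊗ r = max(0, 0.563 + 0.563 − 1) = max(0, 0.126) = 0.126
So the right-hand bound is r ⊗ r = 0.126.
The residuum of the Łukasiewicz t-norm gives the supremum: min(1, 1 − 0.398 + 0.126).
1 − 0.398 + 0.126 = 0.728, so t = min(1, 0.728) = 0.728.
Check: 0.398 ⊗ 0.728 = max(0, 0.126) = 0.126 ≤ 0.126.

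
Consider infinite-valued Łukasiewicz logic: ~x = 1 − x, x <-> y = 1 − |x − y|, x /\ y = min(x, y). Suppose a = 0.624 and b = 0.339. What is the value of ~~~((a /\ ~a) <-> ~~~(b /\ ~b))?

0.285

~a = 1 − 0.624 = 0.376
a /\ ~a = min(0.624, 0.376) = 0.376
~b = 1 − 0.339 = 0.661
b /\ ~b = min(0.339, 0.661) = 0.339
~(b /\ ~b) = 1 − 0.339 = 0.661
~~(b /\ ~b) = 1 − 0.661 = 0.339
~~~(b /\ ~b) = 1 − 0.339 = 0.661
(a /\ ~a) <-> ~~~(b /\ ~b) = 1 − |0.376 − 0.661| = 1 − 0.285 = 0.715
~((a /\ ~a) <-> ~~~(b /\ ~b)) = 1 − 0.715 = 0.285
~~((a /\ ~a) <-> ~~~(b /\ ~b)) = 1 − 0.285 = 0.715
~~~((a /\ ~a) <-> ~~~(b /\ ~b)) = 1 − 0.715 = 0.285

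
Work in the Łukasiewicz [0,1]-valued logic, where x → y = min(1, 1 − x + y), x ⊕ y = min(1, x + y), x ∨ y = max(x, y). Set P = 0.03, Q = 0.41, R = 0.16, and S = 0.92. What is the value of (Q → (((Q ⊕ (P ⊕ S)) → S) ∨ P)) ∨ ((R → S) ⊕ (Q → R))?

P ⊕ S = min(1, 0.03 + 0.92) = min(1, 0.95) = 0.95
Q ⊕ (P ⊕ S) = min(1, 0.41 + 0.95) = min(1, 1.36) = 1.00
(Q ⊕ (P ⊕ S)) → S = min(1, 1 − 1.00 + 0.92) = min(1, 0.92) = 0.92
((Q ⊕ (P ⊕ S)) → S) ∨ P = max(0.92, 0.03) = 0.92
Q → (((Q ⊕ (P ⊕ S)) → S) ∨ P) = min(1, 1 − 0.41 + 0.92) = min(1, 1.51) = 1.00
R → S = min(1, 1 − 0.16 + 0.92) = min(1, 1.76) = 1.00
Q → R = min(1, 1 − 0.41 + 0.16) = min(1, 0.75) = 0.75
(R → S) ⊕ (Q → R) = min(1, 1.00 + 0.75) = min(1, 1.75) = 1.00
(Q → (((Q ⊕ (P ⊕ S)) → S) ∨ P)) ∨ ((R → S) ⊕ (Q → R)) = max(1.00, 1.00) = 1.00

1.00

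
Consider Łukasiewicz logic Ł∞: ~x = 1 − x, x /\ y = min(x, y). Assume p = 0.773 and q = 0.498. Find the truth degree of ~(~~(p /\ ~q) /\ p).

0.498

~q = 1 − 0.498 = 0.502
p /\ ~q = min(0.773, 0.502) = 0.502
~(p /\ ~q) = 1 − 0.502 = 0.498
~~(p /\ ~q) = 1 − 0.498 = 0.502
~~(p /\ ~q) /\ p = min(0.502, 0.773) = 0.502
~(~~(p /\ ~q) /\ p) = 1 − 0.502 = 0.498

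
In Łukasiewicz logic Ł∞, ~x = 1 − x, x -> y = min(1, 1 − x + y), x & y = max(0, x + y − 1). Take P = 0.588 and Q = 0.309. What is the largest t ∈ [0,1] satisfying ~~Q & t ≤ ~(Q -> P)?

~Q = 1 − 0.309 = 0.691
~~Q = 1 − 0.691 = 0.309
So the left factor is ~~Q = 0.309.
Q -> P = min(1, 1 − 0.309 + 0.588) = min(1, 1.279) = 1.000
~(Q -> P) = 1 − 1.000 = 0.000
So the right-hand bound is ~(Q -> P) = 0.000.
The residuum of the Łukasiewicz t-norm gives the supremum: min(1, 1 − 0.309 + 0.000).
1 − 0.309 + 0.000 = 0.691, so t = min(1, 0.691) = 0.691.
Check: 0.309 & 0.691 = max(0, 0.000) = 0.000 ≤ 0.000.

0.691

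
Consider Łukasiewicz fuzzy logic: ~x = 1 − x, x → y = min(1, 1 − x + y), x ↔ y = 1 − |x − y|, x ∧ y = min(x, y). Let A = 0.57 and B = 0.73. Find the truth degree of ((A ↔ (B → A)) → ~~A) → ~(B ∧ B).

B → A = min(1, 1 − 0.73 + 0.57) = min(1, 0.84) = 0.84
A ↔ (B → A) = 1 − |0.57 − 0.84| = 1 − 0.27 = 0.73
~A = 1 − 0.57 = 0.43
~~A = 1 − 0.43 = 0.57
(A ↔ (B → A)) → ~~A = min(1, 1 − 0.73 + 0.57) = min(1, 0.84) = 0.84
B ∧ B = min(0.73, 0.73) = 0.73
~(B ∧ B) = 1 − 0.73 = 0.27
((A ↔ (B → A)) → ~~A) → ~(B ∧ B) = min(1, 1 − 0.84 + 0.27) = min(1, 0.43) = 0.43

0.43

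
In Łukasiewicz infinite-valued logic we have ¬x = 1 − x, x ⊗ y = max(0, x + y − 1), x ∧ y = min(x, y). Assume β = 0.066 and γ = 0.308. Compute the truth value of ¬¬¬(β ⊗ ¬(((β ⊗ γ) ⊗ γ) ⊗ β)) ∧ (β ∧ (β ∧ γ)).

0.066

β ⊗ γ = max(0, 0.066 + 0.308 − 1) = max(0, -0.626) = 0.000
(β ⊗ γ) ⊗ γ = max(0, 0.000 + 0.308 − 1) = max(0, -0.692) = 0.000
((β ⊗ γ) ⊗ γ) ⊗ β = max(0, 0.000 + 0.066 − 1) = max(0, -0.934) = 0.000
¬(((β ⊗ γ) ⊗ γ) ⊗ β) = 1 − 0.000 = 1.000
β ⊗ ¬(((β ⊗ γ) ⊗ γ) ⊗ β) = max(0, 0.066 + 1.000 − 1) = max(0, 0.066) = 0.066
¬(β ⊗ ¬(((β ⊗ γ) ⊗ γ) ⊗ β)) = 1 − 0.066 = 0.934
¬¬(β ⊗ ¬(((β ⊗ γ) ⊗ γ) ⊗ β)) = 1 − 0.934 = 0.066
¬¬¬(β ⊗ ¬(((β ⊗ γ) ⊗ γ) ⊗ β)) = 1 − 0.066 = 0.934
β ∧ γ = min(0.066, 0.308) = 0.066
β ∧ (β ∧ γ) = min(0.066, 0.066) = 0.066
¬¬¬(β ⊗ ¬(((β ⊗ γ) ⊗ γ) ⊗ β)) ∧ (β ∧ (β ∧ γ)) = min(0.934, 0.066) = 0.066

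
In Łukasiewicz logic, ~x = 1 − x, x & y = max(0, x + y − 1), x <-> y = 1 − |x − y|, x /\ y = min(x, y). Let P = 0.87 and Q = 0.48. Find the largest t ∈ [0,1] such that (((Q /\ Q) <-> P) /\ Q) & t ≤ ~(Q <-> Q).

0.52

Q /\ Q = min(0.48, 0.48) = 0.48
(Q /\ Q) <-> P = 1 − |0.48 − 0.87| = 1 − 0.39 = 0.61
((Q /\ Q) <-> P) /\ Q = min(0.61, 0.48) = 0.48
So the left factor is ((Q /\ Q) <-> P) /\ Q = 0.48.
Q <-> Q = 1 − |0.48 − 0.48| = 1 − 0.00 = 1.00
~(Q <-> Q) = 1 − 1.00 = 0.00
So the right-hand bound is ~(Q <-> Q) = 0.00.
The residuum of the Łukasiewicz t-norm gives the supremum: min(1, 1 − 0.48 + 0.00).
1 − 0.48 + 0.00 = 0.52, so t = min(1, 0.52) = 0.52.
Check: 0.48 & 0.52 = max(0, 0.00) = 0.00 ≤ 0.00.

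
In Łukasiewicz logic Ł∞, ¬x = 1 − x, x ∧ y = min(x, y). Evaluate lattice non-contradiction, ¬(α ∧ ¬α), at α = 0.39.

0.61

¬α = 1 − 0.39 = 0.61
α ∧ ¬α = min(0.39, 0.61) = 0.39
¬(α ∧ ¬α) = 1 − 0.39 = 0.61
(The value 0.61 < 1 shows this instance is not satisfied; not a Ł∞-tautology — its value is 1 − min(a, 1−a).)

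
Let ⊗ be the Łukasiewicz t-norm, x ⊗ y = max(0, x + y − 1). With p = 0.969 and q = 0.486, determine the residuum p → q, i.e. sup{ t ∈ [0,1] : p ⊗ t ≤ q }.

0.517

The residuum of the Łukasiewicz t-norm gives the supremum: min(1, 1 − 0.969 + 0.486).
1 − 0.969 + 0.486 = 0.517, so t = min(1, 0.517) = 0.517.
Check: 0.969 ⊗ 0.517 = max(0, 0.486) = 0.486 ≤ 0.486.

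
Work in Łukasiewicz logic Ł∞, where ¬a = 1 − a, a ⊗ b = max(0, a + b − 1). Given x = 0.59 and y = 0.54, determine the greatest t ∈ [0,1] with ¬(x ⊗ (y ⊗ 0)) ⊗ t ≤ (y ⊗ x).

0.13

y ⊗ 0 = max(0, 0.54 + 0.00 − 1) = max(0, -0.46) = 0.00
x ⊗ (y ⊗ 0) = max(0, 0.59 + 0.00 − 1) = max(0, -0.41) = 0.00
¬(x ⊗ (y ⊗ 0)) = 1 − 0.00 = 1.00
So the left factor is ¬(x ⊗ (y ⊗ 0)) = 1.00.
y ⊗ x = max(0, 0.54 + 0.59 − 1) = max(0, 0.13) = 0.13
So the right-hand bound is y ⊗ x = 0.13.
The residuum of the Łukasiewicz t-norm gives the supremum: min(1, 1 − 1.00 + 0.13).
1 − 1.00 + 0.13 = 0.13, so t = min(1, 0.13) = 0.13.
Check: 1.00 ⊗ 0.13 = max(0, 0.13) = 0.13 ≤ 0.13.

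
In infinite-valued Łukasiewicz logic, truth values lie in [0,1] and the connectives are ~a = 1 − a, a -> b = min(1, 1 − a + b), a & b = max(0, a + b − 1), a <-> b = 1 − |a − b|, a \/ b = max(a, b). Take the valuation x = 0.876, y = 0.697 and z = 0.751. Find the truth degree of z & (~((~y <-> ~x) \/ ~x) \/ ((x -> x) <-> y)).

~y = 1 − 0.697 = 0.303
~x = 1 − 0.876 = 0.124
~y <-> ~x = 1 − |0.303 − 0.124| = 1 − 0.179 = 0.821
(~y <-> ~x) \/ ~x = max(0.821, 0.124) = 0.821
~((~y <-> ~x) \/ ~x) = 1 − 0.821 = 0.179
x -> x = min(1, 1 − 0.876 + 0.876) = min(1, 1.000) = 1.000
(x -> x) <-> y = 1 − |1.000 − 0.697| = 1 − 0.303 = 0.697
~((~y <-> ~x) \/ ~x) \/ ((x -> x) <-> y) = max(0.179, 0.697) = 0.697
z & (~((~y <-> ~x) \/ ~x) \/ ((x -> x) <-> y)) = max(0, 0.751 + 0.697 − 1) = max(0, 0.448) = 0.448

0.448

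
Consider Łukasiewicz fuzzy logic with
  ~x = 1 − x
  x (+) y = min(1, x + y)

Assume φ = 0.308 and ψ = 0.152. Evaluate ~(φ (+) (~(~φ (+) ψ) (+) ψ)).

~φ = 1 − 0.308 = 0.692
~φ (+) ψ = min(1, 0.692 + 0.152) = min(1, 0.844) = 0.844
~(~φ (+) ψ) = 1 − 0.844 = 0.156
~(~φ (+) ψ) (+) ψ = min(1, 0.156 + 0.152) = min(1, 0.308) = 0.308
φ (+) (~(~φ (+) ψ) (+) ψ) = min(1, 0.308 + 0.308) = min(1, 0.616) = 0.616
~(φ (+) (~(~φ (+) ψ) (+) ψ)) = 1 − 0.616 = 0.384

0.384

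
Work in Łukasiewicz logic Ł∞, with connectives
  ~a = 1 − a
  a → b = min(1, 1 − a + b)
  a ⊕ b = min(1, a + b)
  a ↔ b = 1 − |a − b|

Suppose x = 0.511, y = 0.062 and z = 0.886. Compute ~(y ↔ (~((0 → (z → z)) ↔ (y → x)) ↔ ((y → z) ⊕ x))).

0.062

z → z = min(1, 1 − 0.886 + 0.886) = min(1, 1.000) = 1.000
0 → (z → z) = min(1, 1 − 0.000 + 1.000) = min(1, 2.000) = 1.000
y → x = min(1, 1 − 0.062 + 0.511) = min(1, 1.449) = 1.000
(0 → (z → z)) ↔ (y → x) = 1 − |1.000 − 1.000| = 1 − 0.000 = 1.000
~((0 → (z → z)) ↔ (y → x)) = 1 − 1.000 = 0.000
y → z = min(1, 1 − 0.062 + 0.886) = min(1, 1.824) = 1.000
(y → z) ⊕ x = min(1, 1.000 + 0.511) = min(1, 1.511) = 1.000
~((0 → (z → z)) ↔ (y → x)) ↔ ((y → z) ⊕ x) = 1 − |0.000 − 1.000| = 1 − 1.000 = 0.000
y ↔ (~((0 → (z → z)) ↔ (y → x)) ↔ ((y → z) ⊕ x)) = 1 − |0.062 − 0.000| = 1 − 0.062 = 0.938
~(y ↔ (~((0 → (z → z)) ↔ (y → x)) ↔ ((y → z) ⊕ x))) = 1 − 0.938 = 0.062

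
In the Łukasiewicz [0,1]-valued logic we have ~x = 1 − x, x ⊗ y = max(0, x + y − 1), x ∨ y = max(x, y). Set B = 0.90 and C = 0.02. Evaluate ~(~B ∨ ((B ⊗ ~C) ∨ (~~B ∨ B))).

0.10

~B = 1 − 0.90 = 0.10
~C = 1 − 0.02 = 0.98
B ⊗ ~C = max(0, 0.90 + 0.98 − 1) = max(0, 0.88) = 0.88
~~B = 1 − 0.10 = 0.90
~~B ∨ B = max(0.90, 0.90) = 0.90
(B ⊗ ~C) ∨ (~~B ∨ B) = max(0.88, 0.90) = 0.90
~B ∨ ((B ⊗ ~C) ∨ (~~B ∨ B)) = max(0.10, 0.90) = 0.90
~(~B ∨ ((B ⊗ ~C) ∨ (~~B ∨ B))) = 1 − 0.90 = 0.10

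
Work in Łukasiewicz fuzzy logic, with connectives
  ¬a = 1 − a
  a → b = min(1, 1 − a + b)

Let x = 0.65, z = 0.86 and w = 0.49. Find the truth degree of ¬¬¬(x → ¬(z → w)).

z → w = min(1, 1 − 0.86 + 0.49) = min(1, 0.63) = 0.63
¬(z → w) = 1 − 0.63 = 0.37
x → ¬(z → w) = min(1, 1 − 0.65 + 0.37) = min(1, 0.72) = 0.72
¬(x → ¬(z → w)) = 1 − 0.72 = 0.28
¬¬(x → ¬(z → w)) = 1 − 0.28 = 0.72
¬¬¬(x → ¬(z → w)) = 1 − 0.72 = 0.28

0.28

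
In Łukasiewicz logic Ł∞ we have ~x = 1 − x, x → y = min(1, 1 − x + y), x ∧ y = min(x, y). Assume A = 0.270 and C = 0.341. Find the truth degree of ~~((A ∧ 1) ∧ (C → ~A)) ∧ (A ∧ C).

A ∧ 1 = min(0.270, 1.000) = 0.270
~A = 1 − 0.270 = 0.730
C → ~A = min(1, 1 − 0.341 + 0.730) = min(1, 1.389) = 1.000
(A ∧ 1) ∧ (C → ~A) = min(0.270, 1.000) = 0.270
~((A ∧ 1) ∧ (C → ~A)) = 1 − 0.270 = 0.730
~~((A ∧ 1) ∧ (C → ~A)) = 1 − 0.730 = 0.270
A ∧ C = min(0.270, 0.341) = 0.270
~~((A ∧ 1) ∧ (C → ~A)) ∧ (A ∧ C) = min(0.270, 0.270) = 0.270

0.270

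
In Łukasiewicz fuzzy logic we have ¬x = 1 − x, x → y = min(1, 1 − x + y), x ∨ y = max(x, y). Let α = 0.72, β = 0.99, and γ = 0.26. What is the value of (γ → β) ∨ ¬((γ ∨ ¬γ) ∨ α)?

γ → β = min(1, 1 − 0.26 + 0.99) = min(1, 1.73) = 1.00
¬γ = 1 − 0.26 = 0.74
γ ∨ ¬γ = max(0.26, 0.74) = 0.74
(γ ∨ ¬γ) ∨ α = max(0.74, 0.72) = 0.74
¬((γ ∨ ¬γ) ∨ α) = 1 − 0.74 = 0.26
(γ → β) ∨ ¬((γ ∨ ¬γ) ∨ α) = max(1.00, 0.26) = 1.00

1.00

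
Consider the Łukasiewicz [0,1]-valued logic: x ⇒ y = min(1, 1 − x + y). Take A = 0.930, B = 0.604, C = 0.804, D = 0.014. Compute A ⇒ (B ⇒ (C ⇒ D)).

0.676

C ⇒ D = min(1, 1 − 0.804 + 0.014) = min(1, 0.210) = 0.210
B ⇒ (C ⇒ D) = min(1, 1 − 0.604 + 0.210) = min(1, 0.606) = 0.606
A ⇒ (B ⇒ (C ⇒ D)) = min(1, 1 − 0.930 + 0.606) = min(1, 0.676) = 0.676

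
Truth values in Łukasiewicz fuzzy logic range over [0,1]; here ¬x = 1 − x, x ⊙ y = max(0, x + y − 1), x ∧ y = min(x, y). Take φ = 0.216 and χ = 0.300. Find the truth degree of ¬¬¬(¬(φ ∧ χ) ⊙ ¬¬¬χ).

0.516

φ ∧ χ = min(0.216, 0.300) = 0.216
¬(φ ∧ χ) = 1 − 0.216 = 0.784
¬χ = 1 − 0.300 = 0.700
¬¬χ = 1 − 0.700 = 0.300
¬¬¬χ = 1 − 0.300 = 0.700
¬(φ ∧ χ) ⊙ ¬¬¬χ = max(0, 0.784 + 0.700 − 1) = max(0, 0.484) = 0.484
¬(¬(φ ∧ χ) ⊙ ¬¬¬χ) = 1 − 0.484 = 0.516
¬¬(¬(φ ∧ χ) ⊙ ¬¬¬χ) = 1 − 0.516 = 0.484
¬¬¬(¬(φ ∧ χ) ⊙ ¬¬¬χ) = 1 − 0.484 = 0.516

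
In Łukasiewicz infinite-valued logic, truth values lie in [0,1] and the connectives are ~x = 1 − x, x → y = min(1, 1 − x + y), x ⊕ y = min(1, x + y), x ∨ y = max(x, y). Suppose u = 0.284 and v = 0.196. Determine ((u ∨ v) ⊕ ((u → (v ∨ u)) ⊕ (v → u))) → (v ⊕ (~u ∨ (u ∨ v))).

0.912

u ∨ v = max(0.284, 0.196) = 0.284
v ∨ u = max(0.196, 0.284) = 0.284
u → (v ∨ u) = min(1, 1 − 0.284 + 0.284) = min(1, 1.000) = 1.000
v → u = min(1, 1 − 0.196 + 0.284) = min(1, 1.088) = 1.000
(u → (v ∨ u)) ⊕ (v → u) = min(1, 1.000 + 1.000) = min(1, 2.000) = 1.000
(u ∨ v) ⊕ ((u → (v ∨ u)) ⊕ (v → u)) = min(1, 0.284 + 1.000) = min(1, 1.284) = 1.000
~u = 1 − 0.284 = 0.716
~u ∨ (u ∨ v) = max(0.716, 0.284) = 0.716
v ⊕ (~u ∨ (u ∨ v)) = min(1, 0.196 + 0.716) = min(1, 0.912) = 0.912
((u ∨ v) ⊕ ((u → (v ∨ u)) ⊕ (v → u))) → (v ⊕ (~u ∨ (u ∨ v))) = min(1, 1 − 1.000 + 0.912) = min(1, 0.912) = 0.912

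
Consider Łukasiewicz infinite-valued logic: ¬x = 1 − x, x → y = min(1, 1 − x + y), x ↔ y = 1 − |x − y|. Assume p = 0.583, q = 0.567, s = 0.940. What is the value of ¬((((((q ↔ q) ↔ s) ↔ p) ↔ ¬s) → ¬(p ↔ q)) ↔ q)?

q ↔ q = 1 − |0.567 − 0.567| = 1 − 0.000 = 1.000
(q ↔ q) ↔ s = 1 − |1.000 − 0.940| = 1 − 0.060 = 0.940
((q ↔ q) ↔ s) ↔ p = 1 − |0.940 − 0.583| = 1 − 0.357 = 0.643
¬s = 1 − 0.940 = 0.060
(((q ↔ q) ↔ s) ↔ p) ↔ ¬s = 1 − |0.643 − 0.060| = 1 − 0.583 = 0.417
p ↔ q = 1 − |0.583 − 0.567| = 1 − 0.016 = 0.984
¬(p ↔ q) = 1 − 0.984 = 0.016
((((q ↔ q) ↔ s) ↔ p) ↔ ¬s) → ¬(p ↔ q) = min(1, 1 − 0.417 + 0.016) = min(1, 0.599) = 0.599
(((((q ↔ q) ↔ s) ↔ p) ↔ ¬s) → ¬(p ↔ q)) ↔ q = 1 − |0.599 − 0.567| = 1 − 0.032 = 0.968
¬((((((q ↔ q) ↔ s) ↔ p) ↔ ¬s) → ¬(p ↔ q)) ↔ q) = 1 − 0.968 = 0.032

0.032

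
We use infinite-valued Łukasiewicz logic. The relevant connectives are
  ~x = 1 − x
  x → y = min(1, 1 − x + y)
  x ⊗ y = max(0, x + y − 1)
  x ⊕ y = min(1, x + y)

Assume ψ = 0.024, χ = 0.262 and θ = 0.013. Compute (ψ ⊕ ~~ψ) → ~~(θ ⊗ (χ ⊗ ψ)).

~ψ = 1 − 0.024 = 0.976
~~ψ = 1 − 0.976 = 0.024
ψ ⊕ ~~ψ = min(1, 0.024 + 0.024) = min(1, 0.048) = 0.048
χ ⊗ ψ = max(0, 0.262 + 0.024 − 1) = max(0, -0.714) = 0.000
θ ⊗ (χ ⊗ ψ) = max(0, 0.013 + 0.000 − 1) = max(0, -0.987) = 0.000
~(θ ⊗ (χ ⊗ ψ)) = 1 − 0.000 = 1.000
~~(θ ⊗ (χ ⊗ ψ)) = 1 − 1.000 = 0.000
(ψ ⊕ ~~ψ) → ~~(θ ⊗ (χ ⊗ ψ)) = min(1, 1 − 0.048 + 0.000) = min(1, 0.952) = 0.952

0.952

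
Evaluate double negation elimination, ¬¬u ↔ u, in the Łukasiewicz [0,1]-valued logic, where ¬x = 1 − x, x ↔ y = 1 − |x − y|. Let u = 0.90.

¬u = 1 − 0.90 = 0.10
¬¬u = 1 − 0.10 = 0.90
¬¬u ↔ u = 1 − |0.90 − 0.90| = 1 − 0.00 = 1.00
(As expected: always 1 in Ł∞ since negation is involutive.)

1.00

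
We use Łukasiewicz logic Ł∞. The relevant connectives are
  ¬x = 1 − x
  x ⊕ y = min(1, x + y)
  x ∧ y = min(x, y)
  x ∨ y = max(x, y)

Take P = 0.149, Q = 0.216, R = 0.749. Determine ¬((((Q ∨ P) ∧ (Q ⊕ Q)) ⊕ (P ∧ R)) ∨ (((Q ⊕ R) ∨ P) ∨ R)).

0.035

Q ∨ P = max(0.216, 0.149) = 0.216
Q ⊕ Q = min(1, 0.216 + 0.216) = min(1, 0.432) = 0.432
(Q ∨ P) ∧ (Q ⊕ Q) = min(0.216, 0.432) = 0.216
P ∧ R = min(0.149, 0.749) = 0.149
((Q ∨ P) ∧ (Q ⊕ Q)) ⊕ (P ∧ R) = min(1, 0.216 + 0.149) = min(1, 0.365) = 0.365
Q ⊕ R = min(1, 0.216 + 0.749) = min(1, 0.965) = 0.965
(Q ⊕ R) ∨ P = max(0.965, 0.149) = 0.965
((Q ⊕ R) ∨ P) ∨ R = max(0.965, 0.749) = 0.965
(((Q ∨ P) ∧ (Q ⊕ Q)) ⊕ (P ∧ R)) ∨ (((Q ⊕ R) ∨ P) ∨ R) = max(0.365, 0.965) = 0.965
¬((((Q ∨ P) ∧ (Q ⊕ Q)) ⊕ (P ∧ R)) ∨ (((Q ⊕ R) ∨ P) ∨ R)) = 1 − 0.965 = 0.035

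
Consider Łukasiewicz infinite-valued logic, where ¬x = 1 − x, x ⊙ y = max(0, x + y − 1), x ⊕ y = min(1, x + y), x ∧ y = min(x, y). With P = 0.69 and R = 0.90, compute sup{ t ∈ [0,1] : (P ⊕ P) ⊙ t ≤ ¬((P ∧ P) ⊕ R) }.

P ⊕ P = min(1, 0.69 + 0.69) = min(1, 1.38) = 1.00
So the left factor is P ⊕ P = 1.00.
P ∧ P = min(0.69, 0.69) = 0.69
(P ∧ P) ⊕ R = min(1, 0.69 + 0.90) = min(1, 1.59) = 1.00
¬((P ∧ P) ⊕ R) = 1 − 1.00 = 0.00
So the right-hand bound is ¬((P ∧ P) ⊕ R) = 0.00.
The residuum of the Łukasiewicz t-norm gives the supremum: min(1, 1 − 1.00 + 0.00).
1 − 1.00 + 0.00 = 0.00, so t = min(1, 0.00) = 0.00.
Check: 1.00 ⊙ 0.00 = max(0, 0.00) = 0.00 ≤ 0.00.

0.00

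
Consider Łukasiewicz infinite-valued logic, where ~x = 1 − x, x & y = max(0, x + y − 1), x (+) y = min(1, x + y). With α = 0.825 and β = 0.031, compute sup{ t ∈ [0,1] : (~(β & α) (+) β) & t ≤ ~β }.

β & α = max(0, 0.031 + 0.825 − 1) = max(0, -0.144) = 0.000
~(β & α) = 1 − 0.000 = 1.000
~(β & α) (+) β = min(1, 1.000 + 0.031) = min(1, 1.031) = 1.000
So the left factor is ~(β & α) (+) β = 1.000.
~β = 1 − 0.031 = 0.969
So the right-hand bound is ~β = 0.969.
The residuum of the Łukasiewicz t-norm gives the supremum: min(1, 1 − 1.000 + 0.969).
1 − 1.000 + 0.969 = 0.969, so t = min(1, 0.969) = 0.969.
Check: 1.000 & 0.969 = max(0, 0.969) = 0.969 ≤ 0.969.

0.969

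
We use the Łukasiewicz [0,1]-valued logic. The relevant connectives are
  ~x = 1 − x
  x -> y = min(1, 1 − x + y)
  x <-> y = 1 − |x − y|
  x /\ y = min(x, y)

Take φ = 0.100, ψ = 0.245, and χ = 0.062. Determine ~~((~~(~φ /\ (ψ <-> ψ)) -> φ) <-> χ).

0.862

~φ = 1 − 0.100 = 0.900
ψ <-> ψ = 1 − |0.245 − 0.245| = 1 − 0.000 = 1.000
~φ /\ (ψ <-> ψ) = min(0.900, 1.000) = 0.900
~(~φ /\ (ψ <-> ψ)) = 1 − 0.900 = 0.100
~~(~φ /\ (ψ <-> ψ)) = 1 − 0.100 = 0.900
~~(~φ /\ (ψ <-> ψ)) -> φ = min(1, 1 − 0.900 + 0.100) = min(1, 0.200) = 0.200
(~~(~φ /\ (ψ <-> ψ)) -> φ) <-> χ = 1 − |0.200 − 0.062| = 1 − 0.138 = 0.862
~((~~(~φ /\ (ψ <-> ψ)) -> φ) <-> χ) = 1 − 0.862 = 0.138
~~((~~(~φ /\ (ψ <-> ψ)) -> φ) <-> χ) = 1 − 0.138 = 0.862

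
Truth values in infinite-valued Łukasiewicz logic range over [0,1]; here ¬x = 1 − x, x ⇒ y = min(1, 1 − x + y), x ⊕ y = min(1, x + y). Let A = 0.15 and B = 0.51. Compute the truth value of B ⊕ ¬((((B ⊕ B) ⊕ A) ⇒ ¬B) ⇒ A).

B ⊕ B = min(1, 0.51 + 0.51) = min(1, 1.02) = 1.00
(B ⊕ B) ⊕ A = min(1, 1.00 + 0.15) = min(1, 1.15) = 1.00
¬B = 1 − 0.51 = 0.49
((B ⊕ B) ⊕ A) ⇒ ¬B = min(1, 1 − 1.00 + 0.49) = min(1, 0.49) = 0.49
(((B ⊕ B) ⊕ A) ⇒ ¬B) ⇒ A = min(1, 1 − 0.49 + 0.15) = min(1, 0.66) = 0.66
¬((((B ⊕ B) ⊕ A) ⇒ ¬B) ⇒ A) = 1 − 0.66 = 0.34
B ⊕ ¬((((B ⊕ B) ⊕ A) ⇒ ¬B) ⇒ A) = min(1, 0.51 + 0.34) = min(1, 0.85) = 0.85

0.85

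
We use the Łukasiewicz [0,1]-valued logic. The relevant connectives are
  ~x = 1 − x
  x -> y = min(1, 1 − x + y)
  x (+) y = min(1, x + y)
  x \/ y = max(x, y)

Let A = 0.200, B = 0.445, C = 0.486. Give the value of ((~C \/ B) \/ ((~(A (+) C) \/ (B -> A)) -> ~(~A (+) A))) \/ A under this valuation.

0.514

~C = 1 − 0.486 = 0.514
~C \/ B = max(0.514, 0.445) = 0.514
A (+) C = min(1, 0.200 + 0.486) = min(1, 0.686) = 0.686
~(A (+) C) = 1 − 0.686 = 0.314
B -> A = min(1, 1 − 0.445 + 0.200) = min(1, 0.755) = 0.755
~(A (+) C) \/ (B -> A) = max(0.314, 0.755) = 0.755
~A = 1 − 0.200 = 0.800
~A (+) A = min(1, 0.800 + 0.200) = min(1, 1.000) = 1.000
~(~A (+) A) = 1 − 1.000 = 0.000
(~(A (+) C) \/ (B -> A)) -> ~(~A (+) A) = min(1, 1 − 0.755 + 0.000) = min(1, 0.245) = 0.245
(~C \/ B) \/ ((~(A (+) C) \/ (B -> A)) -> ~(~A (+) A)) = max(0.514, 0.245) = 0.514
((~C \/ B) \/ ((~(A (+) C) \/ (B -> A)) -> ~(~A (+) A))) \/ A = max(0.514, 0.200) = 0.514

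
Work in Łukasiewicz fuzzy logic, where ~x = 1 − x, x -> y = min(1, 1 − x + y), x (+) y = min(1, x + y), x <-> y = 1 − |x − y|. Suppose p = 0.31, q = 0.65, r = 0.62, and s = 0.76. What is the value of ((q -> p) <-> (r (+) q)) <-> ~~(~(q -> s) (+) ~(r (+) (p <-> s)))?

q -> p = min(1, 1 − 0.65 + 0.31) = min(1, 0.66) = 0.66
r (+) q = min(1, 0.62 + 0.65) = min(1, 1.27) = 1.00
(q -> p) <-> (r (+) q) = 1 − |0.66 − 1.00| = 1 − 0.34 = 0.66
q -> s = min(1, 1 − 0.65 + 0.76) = min(1, 1.11) = 1.00
~(q -> s) = 1 − 1.00 = 0.00
p <-> s = 1 − |0.31 − 0.76| = 1 − 0.45 = 0.55
r (+) (p <-> s) = min(1, 0.62 + 0.55) = min(1, 1.17) = 1.00
~(r (+) (p <-> s)) = 1 − 1.00 = 0.00
~(q -> s) (+) ~(r (+) (p <-> s)) = min(1, 0.00 + 0.00) = min(1, 0.00) = 0.00
~(~(q -> s) (+) ~(r (+) (p <-> s))) = 1 − 0.00 = 1.00
~~(~(q -> s) (+) ~(r (+) (p <-> s))) = 1 − 1.00 = 0.00
((q -> p) <-> (r (+) q)) <-> ~~(~(q -> s) (+) ~(r (+) (p <-> s))) = 1 − |0.66 − 0.00| = 1 − 0.66 = 0.34

0.34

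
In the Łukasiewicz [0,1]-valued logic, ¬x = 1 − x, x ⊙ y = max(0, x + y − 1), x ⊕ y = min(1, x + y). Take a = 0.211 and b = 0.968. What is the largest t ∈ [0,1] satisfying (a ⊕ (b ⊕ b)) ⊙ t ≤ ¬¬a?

0.211

b ⊕ b = min(1, 0.968 + 0.968) = min(1, 1.936) = 1.000
a ⊕ (b ⊕ b) = min(1, 0.211 + 1.000) = min(1, 1.211) = 1.000
So the left factor is a ⊕ (b ⊕ b) = 1.000.
¬a = 1 − 0.211 = 0.789
¬¬a = 1 − 0.789 = 0.211
So the right-hand bound is ¬¬a = 0.211.
The residuum of the Łukasiewicz t-norm gives the supremum: min(1, 1 − 1.000 + 0.211).
1 − 1.000 + 0.211 = 0.211, so t = min(1, 0.211) = 0.211.
Check: 1.000 ⊙ 0.211 = max(0, 0.211) = 0.211 ≤ 0.211.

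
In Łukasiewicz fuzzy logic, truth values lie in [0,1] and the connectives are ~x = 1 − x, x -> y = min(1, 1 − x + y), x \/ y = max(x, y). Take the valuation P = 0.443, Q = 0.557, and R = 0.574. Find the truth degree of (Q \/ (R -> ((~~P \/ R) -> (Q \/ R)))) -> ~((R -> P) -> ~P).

0.312

~P = 1 − 0.443 = 0.557
~~P = 1 − 0.557 = 0.443
~~P \/ R = max(0.443, 0.574) = 0.574
Q \/ R = max(0.557, 0.574) = 0.574
(~~P \/ R) -> (Q \/ R) = min(1, 1 − 0.574 + 0.574) = min(1, 1.000) = 1.000
R -> ((~~P \/ R) -> (Q \/ R)) = min(1, 1 − 0.574 + 1.000) = min(1, 1.426) = 1.000
Q \/ (R -> ((~~P \/ R) -> (Q \/ R))) = max(0.557, 1.000) = 1.000
R -> P = min(1, 1 − 0.574 + 0.443) = min(1, 0.869) = 0.869
(R -> P) -> ~P = min(1, 1 − 0.869 + 0.557) = min(1, 0.688) = 0.688
~((R -> P) -> ~P) = 1 − 0.688 = 0.312
(Q \/ (R -> ((~~P \/ R) -> (Q \/ R)))) -> ~((R -> P) -> ~P) = min(1, 1 − 1.000 + 0.312) = min(1, 0.312) = 0.312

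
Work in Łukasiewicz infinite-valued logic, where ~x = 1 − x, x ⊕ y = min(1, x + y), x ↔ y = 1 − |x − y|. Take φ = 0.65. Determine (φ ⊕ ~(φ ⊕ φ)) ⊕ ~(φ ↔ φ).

φ ⊕ φ = min(1, 0.65 + 0.65) = min(1, 1.30) = 1.00
~(φ ⊕ φ) = 1 − 1.00 = 0.00
φ ⊕ ~(φ ⊕ φ) = min(1, 0.65 + 0.00) = min(1, 0.65) = 0.65
φ ↔ φ = 1 − |0.65 − 0.65| = 1 − 0.00 = 1.00
~(φ ↔ φ) = 1 − 1.00 = 0.00
(φ ⊕ ~(φ ⊕ φ)) ⊕ ~(φ ↔ φ) = min(1, 0.65 + 0.00) = min(1, 0.65) = 0.65

0.65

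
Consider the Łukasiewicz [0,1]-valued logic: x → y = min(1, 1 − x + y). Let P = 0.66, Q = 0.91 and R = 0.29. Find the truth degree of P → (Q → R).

Q → R = min(1, 1 − 0.91 + 0.29) = min(1, 0.38) = 0.38
P → (Q → R) = min(1, 1 − 0.66 + 0.38) = min(1, 0.72) = 0.72

0.72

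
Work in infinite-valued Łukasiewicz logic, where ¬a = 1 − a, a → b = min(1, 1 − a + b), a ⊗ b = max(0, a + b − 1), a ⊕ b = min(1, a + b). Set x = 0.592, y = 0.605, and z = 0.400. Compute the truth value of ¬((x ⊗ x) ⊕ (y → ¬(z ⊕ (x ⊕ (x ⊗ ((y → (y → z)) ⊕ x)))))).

0.421

x ⊗ x = max(0, 0.592 + 0.592 − 1) = max(0, 0.184) = 0.184
y → z = min(1, 1 − 0.605 + 0.400) = min(1, 0.795) = 0.795
y → (y → z) = min(1, 1 − 0.605 + 0.795) = min(1, 1.190) = 1.000
(y → (y → z)) ⊕ x = min(1, 1.000 + 0.592) = min(1, 1.592) = 1.000
x ⊗ ((y → (y → z)) ⊕ x) = max(0, 0.592 + 1.000 − 1) = max(0, 0.592) = 0.592
x ⊕ (x ⊗ ((y → (y → z)) ⊕ x)) = min(1, 0.592 + 0.592) = min(1, 1.184) = 1.000
z ⊕ (x ⊕ (x ⊗ ((y → (y → z)) ⊕ x))) = min(1, 0.400 + 1.000) = min(1, 1.400) = 1.000
¬(z ⊕ (x ⊕ (x ⊗ ((y → (y → z)) ⊕ x)))) = 1 − 1.000 = 0.000
y → ¬(z ⊕ (x ⊕ (x ⊗ ((y → (y → z)) ⊕ x)))) = min(1, 1 − 0.605 + 0.000) = min(1, 0.395) = 0.395
(x ⊗ x) ⊕ (y → ¬(z ⊕ (x ⊕ (x ⊗ ((y → (y → z)) ⊕ x))))) = min(1, 0.184 + 0.395) = min(1, 0.579) = 0.579
¬((x ⊗ x) ⊕ (y → ¬(z ⊕ (x ⊕ (x ⊗ ((y → (y → z)) ⊕ x)))))) = 1 − 0.579 = 0.421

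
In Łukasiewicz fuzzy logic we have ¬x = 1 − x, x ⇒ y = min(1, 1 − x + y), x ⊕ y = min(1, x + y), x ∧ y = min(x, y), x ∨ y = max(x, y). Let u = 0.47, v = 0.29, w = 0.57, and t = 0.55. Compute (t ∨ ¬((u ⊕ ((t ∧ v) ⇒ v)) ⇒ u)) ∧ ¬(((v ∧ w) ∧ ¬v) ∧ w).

t ∧ v = min(0.55, 0.29) = 0.29
(t ∧ v) ⇒ v = min(1, 1 − 0.29 + 0.29) = min(1, 1.00) = 1.00
u ⊕ ((t ∧ v) ⇒ v) = min(1, 0.47 + 1.00) = min(1, 1.47) = 1.00
(u ⊕ ((t ∧ v) ⇒ v)) ⇒ u = min(1, 1 − 1.00 + 0.47) = min(1, 0.47) = 0.47
¬((u ⊕ ((t ∧ v) ⇒ v)) ⇒ u) = 1 − 0.47 = 0.53
t ∨ ¬((u ⊕ ((t ∧ v) ⇒ v)) ⇒ u) = max(0.55, 0.53) = 0.55
v ∧ w = min(0.29, 0.57) = 0.29
¬v = 1 − 0.29 = 0.71
(v ∧ w) ∧ ¬v = min(0.29, 0.71) = 0.29
((v ∧ w) ∧ ¬v) ∧ w = min(0.29, 0.57) = 0.29
¬(((v ∧ w) ∧ ¬v) ∧ w) = 1 − 0.29 = 0.71
(t ∨ ¬((u ⊕ ((t ∧ v) ⇒ v)) ⇒ u)) ∧ ¬(((v ∧ w) ∧ ¬v) ∧ w) = min(0.55, 0.71) = 0.55

0.55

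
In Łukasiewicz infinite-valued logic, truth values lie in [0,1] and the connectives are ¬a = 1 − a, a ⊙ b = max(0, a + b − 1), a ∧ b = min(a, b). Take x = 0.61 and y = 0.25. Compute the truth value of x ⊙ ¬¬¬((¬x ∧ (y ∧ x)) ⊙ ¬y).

0.61

¬x = 1 − 0.61 = 0.39
y ∧ x = min(0.25, 0.61) = 0.25
¬x ∧ (y ∧ x) = min(0.39, 0.25) = 0.25
¬y = 1 − 0.25 = 0.75
(¬x ∧ (y ∧ x)) ⊙ ¬y = max(0, 0.25 + 0.75 − 1) = max(0, 0.00) = 0.00
¬((¬x ∧ (y ∧ x)) ⊙ ¬y) = 1 − 0.00 = 1.00
¬¬((¬x ∧ (y ∧ x)) ⊙ ¬y) = 1 − 1.00 = 0.00
¬¬¬((¬x ∧ (y ∧ x)) ⊙ ¬y) = 1 − 0.00 = 1.00
x ⊙ ¬¬¬((¬x ∧ (y ∧ x)) ⊙ ¬y) = max(0, 0.61 + 1.00 − 1) = max(0, 0.61) = 0.61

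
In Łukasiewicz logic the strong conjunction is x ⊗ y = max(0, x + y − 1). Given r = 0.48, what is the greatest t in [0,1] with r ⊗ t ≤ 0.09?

The residuum of the Łukasiewicz t-norm gives the supremum: min(1, 1 − 0.48 + 0.09).
1 − 0.48 + 0.09 = 0.61, so t = min(1, 0.61) = 0.61.
Check: 0.48 ⊗ 0.61 = max(0, 0.09) = 0.09 ≤ 0.09.

0.61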